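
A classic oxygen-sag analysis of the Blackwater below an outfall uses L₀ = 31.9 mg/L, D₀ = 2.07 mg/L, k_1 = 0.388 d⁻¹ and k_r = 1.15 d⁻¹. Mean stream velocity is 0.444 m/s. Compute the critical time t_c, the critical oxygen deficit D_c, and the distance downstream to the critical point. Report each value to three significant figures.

t_c ≈ 1.25 d; D_c ≈ 6.63 mg/L; x_c ≈ 47.8 km

At the critical point dD/dt = 0, so k_1 L₀ e^(−k_1 t) = k_r D. Substituting D(t) from the Streeter–Phelps equation and solving for t gives
t_c = ln[(k_r/k_1)(1 − D₀(k_r−k_1)/(k_1 L₀))] / (k_r−k_1).
Here k_r−k_1 = 0.7620 d⁻¹ and 1 − D₀(k_r−k_1)/(k_1 L₀) = 1 − 2.07×0.7620/(0.388×31.9) = 0.8726, so
t_c = ln(2.964 × 0.8726) / 0.7620 = 0.9502 / 0.7620 = 1.247 d.
D_c = (k_1/k_r) L₀ e^(−k_1 t_c) = (0.388/1.15) × 31.9 × e^(−0.388×1.247) = 0.3374 × 31.9 × 0.6164 = 6.634 mg/L.
x_c = v t_c = 0.444 m/s × 1.247 d × 86400 s/d = 47840 m ≈ 47.8 km.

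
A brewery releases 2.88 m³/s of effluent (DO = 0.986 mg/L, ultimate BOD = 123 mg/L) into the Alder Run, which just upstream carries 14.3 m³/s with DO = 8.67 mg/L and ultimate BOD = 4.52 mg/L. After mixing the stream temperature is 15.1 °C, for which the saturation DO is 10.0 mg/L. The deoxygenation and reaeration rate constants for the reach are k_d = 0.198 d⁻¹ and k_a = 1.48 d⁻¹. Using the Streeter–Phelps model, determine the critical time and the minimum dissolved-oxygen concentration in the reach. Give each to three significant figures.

Mixed DO = (14.3×8.67 + 2.88×0.986)/(14.3+2.88) = 126.8/17.18 = 7.382 mg/L.
Mixed L₀ = (14.3×4.52 + 2.88×123)/(17.18) = 418.9/17.18 = 24.38 mg/L.
Initial deficit D₀ = C_s − DO₀ = 10.0 − 7.382 = 2.618 mg/L.
t_c = (1/1.282) ln[(1.48/0.198)(1 − 2.618×1.282/(0.198×24.38))] = 0.7800 × ln(2.278) = 0.6421 d.
D_c = (0.198/1.48) × 24.38 × e^(−0.198×0.6421) = 0.1338 × 24.38 × 0.8806 = 2.872 mg/L.
Minimum DO = 10.0 − 2.872 = 7.128 mg/L.

t_c ≈ 0.642 d; minimum DO ≈ 7.13 mg/L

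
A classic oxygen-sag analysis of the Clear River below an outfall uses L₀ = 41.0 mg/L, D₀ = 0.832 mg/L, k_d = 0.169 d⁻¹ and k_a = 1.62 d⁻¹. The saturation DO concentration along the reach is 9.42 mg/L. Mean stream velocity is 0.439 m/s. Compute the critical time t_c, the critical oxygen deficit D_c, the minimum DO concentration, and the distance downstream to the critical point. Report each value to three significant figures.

At the critical point dD/dt = 0, so k_d L₀ e^(−k_d t) = k_a D. Substituting D(t) from the Streeter–Phelps equation and solving for t gives
t_c = ln[(k_a/k_d)(1 − D₀(k_a−k_d)/(k_d L₀))] / (k_a−k_d).
Here k_a−k_d = 1.451 d⁻¹ and 1 − D₀(k_a−k_d)/(k_d L₀) = 1 − 0.832×1.451/(0.169×41.0) = 0.8258, so
t_c = ln(9.586 × 0.8258) / 1.451 = 2.069 / 1.451 = 1.426 d.
D_c = (k_d/k_a) L₀ e^(−k_d t_c) = (0.169/1.62) × 41.0 × e^(−0.169×1.426) = 0.1043 × 41.0 × 0.7859 = 3.361 mg/L.
Minimum DO = C_s − D_c = 9.42 − 3.361 = 6.059 mg/L.
x_c = v t_c = 0.439 m/s × 1.426 d × 86400 s/d = 54080 m ≈ 54.1 km.

t_c ≈ 1.43 d; D_c ≈ 3.36 mg/L; min DO ≈ 6.06 mg/L; x_c ≈ 54.1 km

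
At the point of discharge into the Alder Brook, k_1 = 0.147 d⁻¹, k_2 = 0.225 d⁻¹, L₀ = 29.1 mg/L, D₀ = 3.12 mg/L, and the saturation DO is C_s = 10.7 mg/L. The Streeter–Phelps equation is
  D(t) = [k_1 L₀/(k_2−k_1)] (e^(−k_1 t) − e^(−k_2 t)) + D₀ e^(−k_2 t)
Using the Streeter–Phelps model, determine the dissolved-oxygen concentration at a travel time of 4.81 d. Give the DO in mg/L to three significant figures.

k_1 L₀/(k_2−k_1) = 0.147×29.1/(0.225−0.147) = 4.278/0.07800 = 54.84 mg/L.
e^(−k_1 t) = e^(−0.147×4.810) = 0.4931; e^(−k_2 t) = e^(−0.225×4.810) = 0.3388.
D = 54.84 × (0.4931 − 0.3388) + 3.12 × 0.3388 = 8.460 + 1.057 = 9.517 mg/L.
DO = C_s − D = 10.7 − 9.517 = 1.183 mg/L.

DO ≈ 1.18 mg/L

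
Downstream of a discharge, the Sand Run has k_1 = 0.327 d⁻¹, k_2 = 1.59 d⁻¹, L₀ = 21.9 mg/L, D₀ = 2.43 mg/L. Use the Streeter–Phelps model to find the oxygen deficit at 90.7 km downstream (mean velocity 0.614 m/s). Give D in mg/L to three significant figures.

D ≈ 3.03 mg/L

Travel time t = x/v = 90.7 km / (0.614 m/s) = 90700 m / 0.614 m/s = 147700 s = 1.710 d.
k_1 L₀/(k_2−k_1) = 0.327×21.9/(1.59−0.327) = 7.161/1.263 = 5.670 mg/L.
e^(−k_1 t) = e^(−0.327×1.710) = 0.5717; e^(−k_2 t) = e^(−1.59×1.710) = 0.06598.
D = 5.670 × (0.5717 − 0.06598) + 2.43 × 0.06598 = 2.868 + 0.1603 = 3.028 mg/L.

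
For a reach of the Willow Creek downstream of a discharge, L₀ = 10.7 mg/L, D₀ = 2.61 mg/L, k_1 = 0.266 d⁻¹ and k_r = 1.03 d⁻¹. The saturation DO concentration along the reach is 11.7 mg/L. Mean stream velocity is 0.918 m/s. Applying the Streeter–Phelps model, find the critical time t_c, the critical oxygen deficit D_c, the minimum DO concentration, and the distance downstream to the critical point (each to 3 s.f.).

t_c ≈ 0.194 d; D_c ≈ 2.62 mg/L; min DO ≈ 9.08 mg/L; x_c ≈ 15.3 km

t_c = [1/(k_r−k_1)] ln[(k_r/k_1)(1 − D₀(k_r−k_1)/(k_1 L₀))]
= [1/(1.03−0.266)] ln[(1.03/0.266)(1 − 2.61×0.7640/(0.266×10.7))]
= (1/0.7640) ln[3.872 × 0.2994] = 1.309 × ln(1.159) = 1.309 × 0.1479 = 0.1935 d.
D_c = (k_1/k_r) L₀ e^(−k_1 t_c) = (0.266/1.03) × 10.7 × e^(−0.266×0.1935) = 0.2583 × 10.7 × 0.9498 = 2.625 mg/L.
Minimum DO = C_s − D_c = 11.7 − 2.625 = 9.075 mg/L.
x_c = v t_c = 0.918 m/s × 0.1935 d × 86400 s/d = 15350 m ≈ 15.3 km.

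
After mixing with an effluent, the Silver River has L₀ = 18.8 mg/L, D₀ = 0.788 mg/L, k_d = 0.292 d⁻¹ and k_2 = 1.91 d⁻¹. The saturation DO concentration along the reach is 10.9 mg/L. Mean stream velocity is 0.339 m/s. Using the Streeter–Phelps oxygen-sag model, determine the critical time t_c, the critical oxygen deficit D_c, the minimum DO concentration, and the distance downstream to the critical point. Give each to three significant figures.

With k_2/k_d = 6.541 and 1 − D₀(k_2−k_d)/(k_d L₀) = 0.7677,
t_c = ln(6.541 × 0.7677) / (1.91 − 0.292) = ln(5.022) / 1.618 = 1.614/1.618 = 0.9974 d.
L(t_c) = L₀ e^(−k_d t_c) = 18.8 × 0.7473 = 14.05 mg/L, and at the critical point k_2 D_c = k_d L, so D_c = (0.292/1.91) × 14.05 = 2.148 mg/L.
Minimum DO = C_s − D_c = 10.9 − 2.148 = 8.752 mg/L.
x_c = v t_c = 0.339 m/s × 0.9974 d × 86400 s/d = 29210 m ≈ 29.2 km.

t_c ≈ 0.997 d; D_c ≈ 2.15 mg/L; min DO ≈ 8.75 mg/L; x_c ≈ 29.2 km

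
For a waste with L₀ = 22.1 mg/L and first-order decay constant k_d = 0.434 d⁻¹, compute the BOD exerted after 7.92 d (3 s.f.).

y_t = L₀(1 − e^(−k_d t)) = 22.1 × (1 − e^(−0.434×7.92))
= 22.1 × (1 − 0.03215) = 22.1 × 0.9678 = 21.39 mg/L.

y ≈ 21.4 mg/L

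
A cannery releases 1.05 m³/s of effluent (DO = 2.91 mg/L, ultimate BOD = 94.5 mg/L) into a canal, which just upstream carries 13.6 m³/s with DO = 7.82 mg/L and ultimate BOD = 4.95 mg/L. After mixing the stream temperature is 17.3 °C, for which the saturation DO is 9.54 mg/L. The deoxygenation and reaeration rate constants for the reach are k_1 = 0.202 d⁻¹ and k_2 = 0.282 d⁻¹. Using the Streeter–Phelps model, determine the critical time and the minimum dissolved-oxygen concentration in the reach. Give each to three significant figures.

t_c ≈ 3.23 d; minimum DO ≈ 5.30 mg/L

Mixed DO = (13.6×7.82 + 1.05×2.91)/(13.6+1.05) = 109.4/14.65 = 7.468 mg/L.
Mixed L₀ = (13.6×4.95 + 1.05×94.5)/(14.65) = 166.5/14.65 = 11.37 mg/L.
Initial deficit D₀ = C_s − DO₀ = 9.54 − 7.468 = 2.072 mg/L.
t_c = (1/0.08000) ln[(0.282/0.202)(1 − 2.072×0.08000/(0.202×11.37))] = 12.50 × ln(1.295) = 3.234 d.
D_c = (0.202/0.282) × 11.37 × e^(−0.202×3.234) = 0.7163 × 11.37 × 0.5203 = 4.237 mg/L.
Minimum DO = 9.54 − 4.237 = 5.303 mg/L.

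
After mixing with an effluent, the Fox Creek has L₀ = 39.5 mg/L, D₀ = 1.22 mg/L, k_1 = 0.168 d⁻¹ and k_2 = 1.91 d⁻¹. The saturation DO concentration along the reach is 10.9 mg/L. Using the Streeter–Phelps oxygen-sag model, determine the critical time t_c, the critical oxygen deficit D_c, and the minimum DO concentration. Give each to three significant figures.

t_c ≈ 1.17 d; D_c ≈ 2.85 mg/L; min DO ≈ 8.05 mg/L

With k_2/k_1 = 11.37 and 1 − D₀(k_2−k_1)/(k_1 L₀) = 0.6797,
t_c = ln(11.37 × 0.6797) / (1.91 − 0.168) = ln(7.728) / 1.742 = 2.045/1.742 = 1.174 d.
L(t_c) = L₀ e^(−k_1 t_c) = 39.5 × 0.8210 = 32.43 mg/L, and at the critical point k_2 D_c = k_1 L, so D_c = (0.168/1.91) × 32.43 = 2.853 mg/L.
Minimum DO = C_s − D_c = 10.9 − 2.853 = 8.047 mg/L.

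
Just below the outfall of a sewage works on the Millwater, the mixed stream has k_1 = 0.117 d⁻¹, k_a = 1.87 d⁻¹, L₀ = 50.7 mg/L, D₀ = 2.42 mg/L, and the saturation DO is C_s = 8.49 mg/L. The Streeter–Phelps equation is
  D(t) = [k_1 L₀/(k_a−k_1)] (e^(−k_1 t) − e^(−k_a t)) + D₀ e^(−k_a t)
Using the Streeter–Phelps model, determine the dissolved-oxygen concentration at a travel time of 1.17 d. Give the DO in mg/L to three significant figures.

k_1 L₀/(k_a−k_1) = 0.117×50.7/(1.87−0.117) = 5.932/1.753 = 3.384 mg/L.
e^(−k_1 t) = e^(−0.117×1.170) = 0.8721; e^(−k_a t) = e^(−1.87×1.170) = 0.1122.
D = 3.384 × (0.8721 − 0.1122) + 2.42 × 0.1122 = 2.571 + 0.2714 = 2.843 mg/L.
DO = C_s − D = 8.49 − 2.843 = 5.647 mg/L.

DO ≈ 5.65 mg/L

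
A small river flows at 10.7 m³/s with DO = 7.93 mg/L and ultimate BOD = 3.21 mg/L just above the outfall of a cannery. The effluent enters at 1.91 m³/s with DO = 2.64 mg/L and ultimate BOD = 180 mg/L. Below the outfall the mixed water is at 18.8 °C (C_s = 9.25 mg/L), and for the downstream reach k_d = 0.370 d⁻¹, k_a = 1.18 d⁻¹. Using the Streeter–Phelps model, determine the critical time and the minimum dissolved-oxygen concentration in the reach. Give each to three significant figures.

t_c ≈ 1.22 d; minimum DO ≈ 3.27 mg/L

Mixed DO = (10.7×7.93 + 1.91×2.64)/(10.7+1.91) = 89.89/12.61 = 7.129 mg/L.
Mixed L₀ = (10.7×3.21 + 1.91×180)/(12.61) = 378.1/12.61 = 29.99 mg/L.
Initial deficit D₀ = C_s − DO₀ = 9.25 − 7.129 = 2.121 mg/L.
t_c = (1/0.8100) ln[(1.18/0.370)(1 − 2.121×0.8100/(0.370×29.99))] = 1.235 × ln(2.695) = 1.224 d.
D_c = (0.370/1.18) × 29.99 × e^(−0.370×1.224) = 0.3136 × 29.99 × 0.6358 = 5.978 mg/L.
Minimum DO = 9.25 − 5.978 = 3.272 mg/L.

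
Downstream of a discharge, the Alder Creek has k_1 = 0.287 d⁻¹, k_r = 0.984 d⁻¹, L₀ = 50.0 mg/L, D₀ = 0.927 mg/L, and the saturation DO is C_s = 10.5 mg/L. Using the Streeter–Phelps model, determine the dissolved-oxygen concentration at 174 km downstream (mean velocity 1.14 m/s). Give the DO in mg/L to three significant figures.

Travel time t = x/v = 174 km / (1.14 m/s) = 174000 m / 1.14 m/s = 152600 s = 1.767 d.
k_1 L₀/(k_r−k_1) = 0.287×50.0/(0.984−0.287) = 14.35/0.6970 = 20.59 mg/L.
e^(−k_1 t) = e^(−0.287×1.767) = 0.6023; e^(−k_r t) = e^(−0.984×1.767) = 0.1758.
D = 20.59 × (0.6023 − 0.1758) + 0.927 × 0.1758 = 8.780 + 0.1630 = 8.943 mg/L.
DO = C_s − D = 10.5 − 8.943 = 1.557 mg/L.

DO ≈ 1.56 mg/L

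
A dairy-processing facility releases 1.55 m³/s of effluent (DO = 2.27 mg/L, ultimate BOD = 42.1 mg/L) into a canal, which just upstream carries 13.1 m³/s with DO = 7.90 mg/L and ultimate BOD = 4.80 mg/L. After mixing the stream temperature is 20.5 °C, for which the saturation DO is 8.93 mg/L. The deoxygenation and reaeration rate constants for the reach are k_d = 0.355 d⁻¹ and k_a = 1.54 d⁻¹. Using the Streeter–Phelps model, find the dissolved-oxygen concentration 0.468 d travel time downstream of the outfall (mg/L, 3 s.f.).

DO ≈ 7.19 mg/L

Mixed DO = (13.1×7.90 + 1.55×2.27)/(13.1+1.55) = 107.0/14.65 = 7.304 mg/L.
Mixed L₀ = (13.1×4.80 + 1.55×42.1)/(14.65) = 128.1/14.65 = 8.746 mg/L.
Initial deficit D₀ = C_s − DO₀ = 8.93 − 7.304 = 1.626 mg/L.
D(0.468) = [0.355×8.746/(1.54−0.355)](e^(−0.355×0.468) − e^(−1.54×0.468)) + 1.626 e^(−1.54×0.468)
= 2.620 × (0.8469 − 0.4864) + 1.626 × 0.4864 = 1.735 mg/L.
DO = 8.93 − 1.735 = 7.195 mg/L.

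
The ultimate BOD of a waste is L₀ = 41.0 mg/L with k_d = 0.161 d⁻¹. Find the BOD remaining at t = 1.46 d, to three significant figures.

L ≈ 32.4 mg/L

L_t = L₀ e^(−k_d t) = 41.0 × e^(−0.161×1.46) = 41.0 × 0.7905 = 32.41 mg/L.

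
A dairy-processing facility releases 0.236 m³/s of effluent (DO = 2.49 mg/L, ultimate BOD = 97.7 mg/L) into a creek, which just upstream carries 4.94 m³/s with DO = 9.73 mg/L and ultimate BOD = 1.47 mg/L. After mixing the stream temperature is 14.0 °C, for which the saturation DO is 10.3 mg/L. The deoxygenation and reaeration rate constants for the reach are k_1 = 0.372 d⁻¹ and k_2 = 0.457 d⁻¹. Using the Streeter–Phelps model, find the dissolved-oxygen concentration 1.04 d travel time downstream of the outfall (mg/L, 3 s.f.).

Mixed DO = (4.94×9.73 + 0.236×2.49)/(4.94+0.236) = 48.65/5.176 = 9.400 mg/L.
Mixed L₀ = (4.94×1.47 + 0.236×97.7)/(5.176) = 30.32/5.176 = 5.858 mg/L.
Initial deficit D₀ = C_s − DO₀ = 10.3 − 9.400 = 0.9001 mg/L.
D(1.04) = [0.372×5.858/(0.457−0.372)](e^(−0.372×1.04) − e^(−0.457×1.04)) + 0.9001 e^(−0.457×1.04)
= 25.64 × (0.6792 − 0.6217) + 0.9001 × 0.6217 = 2.033 mg/L.
DO = 10.3 − 2.033 = 8.267 mg/L.

DO ≈ 8.27 mg/L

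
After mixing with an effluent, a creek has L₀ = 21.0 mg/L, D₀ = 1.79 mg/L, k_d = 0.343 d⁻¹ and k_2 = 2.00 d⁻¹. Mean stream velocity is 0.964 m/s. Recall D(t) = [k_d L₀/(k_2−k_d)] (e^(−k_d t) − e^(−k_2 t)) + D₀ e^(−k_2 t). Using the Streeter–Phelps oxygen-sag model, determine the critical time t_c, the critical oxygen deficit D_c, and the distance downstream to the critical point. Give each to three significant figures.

t_c ≈ 0.744 d; D_c ≈ 2.79 mg/L; x_c ≈ 62.0 km

t_c = [1/(k_2−k_d)] ln[(k_2/k_d)(1 − D₀(k_2−k_d)/(k_d L₀))]
= [1/(2.00−0.343)] ln[(2.00/0.343)(1 − 1.79×1.657/(0.343×21.0))]
= (1/1.657) ln[5.831 × 0.5882] = 0.6035 × ln(3.430) = 0.6035 × 1.233 = 0.7438 d.
L(t_c) = L₀ e^(−k_d t_c) = 21.0 × 0.7748 = 16.27 mg/L, and at the critical point k_2 D_c = k_d L, so D_c = (0.343/2.00) × 16.27 = 2.790 mg/L.
x_c = v t_c = 0.964 m/s × 0.7438 d × 86400 s/d = 61950 m ≈ 62.0 km.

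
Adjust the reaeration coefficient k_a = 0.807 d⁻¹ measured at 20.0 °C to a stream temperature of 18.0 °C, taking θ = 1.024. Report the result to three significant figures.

k_a(T₂) = k_a(T₁) · θ^(T₂−T₁) = 0.807 × 1.024^(18.0−20.0)
= 0.807 × 1.024^-2.00 = 0.807 × 0.9537 = 0.7696 d⁻¹.

k_a ≈ 0.770 d⁻¹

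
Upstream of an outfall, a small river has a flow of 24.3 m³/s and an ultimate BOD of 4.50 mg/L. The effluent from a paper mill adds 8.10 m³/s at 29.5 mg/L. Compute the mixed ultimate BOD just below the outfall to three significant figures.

Flow-weighted mixing: C = (Q_r C_r + Q_w C_w)/(Q_r + Q_w)
= (24.3×4.50 + 8.10×29.5)/(24.3 + 8.10) = 348.3/32.40 = 10.75 mg/L.

10.8 mg/L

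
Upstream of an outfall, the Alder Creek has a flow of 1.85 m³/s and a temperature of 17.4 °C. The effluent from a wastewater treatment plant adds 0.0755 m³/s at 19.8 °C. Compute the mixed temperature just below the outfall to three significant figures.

17.5 °C

Flow-weighted mixing: C = (Q_r C_r + Q_w C_w)/(Q_r + Q_w)
= (1.85×17.4 + 0.0755×19.8)/(1.85 + 0.0755) = 33.68/1.925 = 17.49 °C.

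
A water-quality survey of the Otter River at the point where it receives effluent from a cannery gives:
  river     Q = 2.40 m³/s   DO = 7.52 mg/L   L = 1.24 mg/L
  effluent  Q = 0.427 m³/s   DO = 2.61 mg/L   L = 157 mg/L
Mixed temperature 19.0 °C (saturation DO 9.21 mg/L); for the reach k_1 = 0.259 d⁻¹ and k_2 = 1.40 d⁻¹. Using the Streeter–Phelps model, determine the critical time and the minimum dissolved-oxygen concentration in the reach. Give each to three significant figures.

t_c ≈ 0.982 d; minimum DO ≈ 5.66 mg/L

Mixed DO = (2.40×7.52 + 0.427×2.61)/(2.40+0.427) = 19.16/2.827 = 6.778 mg/L.
Mixed L₀ = (2.40×1.24 + 0.427×157)/(2.827) = 70.02/2.827 = 24.77 mg/L.
Initial deficit D₀ = C_s − DO₀ = 9.21 − 6.778 = 2.432 mg/L.
t_c = (1/1.141) ln[(1.40/0.259)(1 − 2.432×1.141/(0.259×24.77))] = 0.8764 × ln(3.067) = 0.9823 d.
D_c = (0.259/1.40) × 24.77 × e^(−0.259×0.9823) = 0.1850 × 24.77 × 0.7754 = 3.553 mg/L.
Minimum DO = 9.21 − 3.553 = 5.657 mg/L.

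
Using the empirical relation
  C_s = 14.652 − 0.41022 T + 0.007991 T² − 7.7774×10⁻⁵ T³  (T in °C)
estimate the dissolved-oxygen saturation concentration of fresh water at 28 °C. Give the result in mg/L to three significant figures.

C_s ≈ 7.72 mg/L

C_s = 14.652 − 0.41022×28 + 0.007991×28² − 7.7774×10⁻⁵×28³ = 7.723 mg/L.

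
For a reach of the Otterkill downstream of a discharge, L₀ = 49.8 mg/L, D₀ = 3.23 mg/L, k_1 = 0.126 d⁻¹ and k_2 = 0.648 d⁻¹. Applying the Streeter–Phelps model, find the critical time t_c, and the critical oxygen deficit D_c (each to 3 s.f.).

t_c ≈ 2.54 d; D_c ≈ 7.03 mg/L

With k_2/k_1 = 5.143 and 1 − D₀(k_2−k_1)/(k_1 L₀) = 0.7313,
t_c = ln(5.143 × 0.7313) / (0.648 − 0.126) = ln(3.761) / 0.5220 = 1.325/0.5220 = 2.538 d.
L(t_c) = L₀ e^(−k_1 t_c) = 49.8 × 0.7263 = 36.17 mg/L, and at the critical point k_2 D_c = k_1 L, so D_c = (0.126/0.648) × 36.17 = 7.033 mg/L.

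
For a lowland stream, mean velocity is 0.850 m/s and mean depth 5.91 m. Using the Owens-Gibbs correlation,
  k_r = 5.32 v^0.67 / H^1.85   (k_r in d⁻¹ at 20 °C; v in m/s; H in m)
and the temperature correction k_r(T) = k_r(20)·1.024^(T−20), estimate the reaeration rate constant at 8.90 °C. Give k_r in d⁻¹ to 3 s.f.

k_r ≈ 0.137 d⁻¹

k_r(20) = 5.32 × 0.850^0.67 / 5.91^1.85 = 5.32 × 0.8968 / 26.76 = 0.1783 d⁻¹.
k_r(8.90) = 0.1783 × 1.024^(8.90−20) = 0.1783 × 0.7685 = 0.1370 d⁻¹.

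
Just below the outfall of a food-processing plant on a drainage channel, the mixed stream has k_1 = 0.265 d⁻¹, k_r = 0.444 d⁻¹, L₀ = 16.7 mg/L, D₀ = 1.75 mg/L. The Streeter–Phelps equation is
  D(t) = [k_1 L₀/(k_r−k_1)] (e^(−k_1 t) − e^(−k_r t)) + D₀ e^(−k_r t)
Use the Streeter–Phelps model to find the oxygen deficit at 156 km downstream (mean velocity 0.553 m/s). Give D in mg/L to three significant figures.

Travel time t = x/v = 156 km / (0.553 m/s) = 156000 m / 0.553 m/s = 282100 s = 3.265 d.
k_1 L₀/(k_r−k_1) = 0.265×16.7/(0.444−0.265) = 4.426/0.1790 = 24.72 mg/L.
e^(−k_1 t) = e^(−0.265×3.265) = 0.4210; e^(−k_r t) = e^(−0.444×3.265) = 0.2346.
D = 24.72 × (0.4210 − 0.2346) + 1.75 × 0.2346 = 4.606 + 0.4106 = 5.017 mg/L.

D ≈ 5.02 mg/L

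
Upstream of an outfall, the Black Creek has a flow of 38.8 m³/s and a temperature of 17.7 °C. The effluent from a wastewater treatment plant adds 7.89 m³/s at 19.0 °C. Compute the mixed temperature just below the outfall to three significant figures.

Flow-weighted mixing: C = (Q_r C_r + Q_w C_w)/(Q_r + Q_w)
= (38.8×17.7 + 7.89×19.0)/(38.8 + 7.89) = 836.7/46.69 = 17.92 °C.

17.9 °C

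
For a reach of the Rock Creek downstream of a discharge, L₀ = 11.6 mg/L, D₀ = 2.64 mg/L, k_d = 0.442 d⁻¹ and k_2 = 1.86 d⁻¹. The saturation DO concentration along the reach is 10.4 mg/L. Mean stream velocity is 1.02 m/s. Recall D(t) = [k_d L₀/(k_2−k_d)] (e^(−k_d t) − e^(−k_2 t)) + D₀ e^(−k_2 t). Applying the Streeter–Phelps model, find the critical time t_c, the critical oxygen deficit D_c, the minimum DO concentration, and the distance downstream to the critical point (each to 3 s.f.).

t_c ≈ 0.0897 d; D_c ≈ 2.65 mg/L; min DO ≈ 7.75 mg/L; x_c ≈ 7.91 km

t_c = [1/(k_2−k_d)] ln[(k_2/k_d)(1 − D₀(k_2−k_d)/(k_d L₀))]
= [1/(1.86−0.442)] ln[(1.86/0.442)(1 − 2.64×1.418/(0.442×11.6))]
= (1/1.418) ln[4.208 × 0.2699] = 0.7052 × ln(1.136) = 0.7052 × 0.1272 = 0.08971 d.
L(t_c) = L₀ e^(−k_d t_c) = 11.6 × 0.9611 = 11.15 mg/L, and at the critical point k_2 D_c = k_d L, so D_c = (0.442/1.86) × 11.15 = 2.649 mg/L.
Minimum DO = C_s − D_c = 10.4 − 2.649 = 7.751 mg/L.
x_c = v t_c = 1.02 m/s × 0.08971 d × 86400 s/d = 7906 m ≈ 7.91 km.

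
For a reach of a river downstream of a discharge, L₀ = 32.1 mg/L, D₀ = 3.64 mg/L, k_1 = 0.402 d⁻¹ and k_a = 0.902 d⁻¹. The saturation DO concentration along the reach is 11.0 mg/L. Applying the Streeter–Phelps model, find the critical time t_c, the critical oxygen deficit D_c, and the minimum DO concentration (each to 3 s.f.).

t_c ≈ 1.31 d; D_c ≈ 8.44 mg/L; min DO ≈ 2.56 mg/L

With k_a/k_1 = 2.244 and 1 − D₀(k_a−k_1)/(k_1 L₀) = 0.8590,
t_c = ln(2.244 × 0.8590) / (0.902 − 0.402) = ln(1.927) / 0.5000 = 0.6561/0.5000 = 1.312 d.
L(t_c) = L₀ e^(−k_1 t_c) = 32.1 × 0.5901 = 18.94 mg/L, and at the critical point k_a D_c = k_1 L, so D_c = (0.402/0.902) × 18.94 = 8.442 mg/L.
Minimum DO = C_s − D_c = 11.0 − 8.442 = 2.558 mg/L.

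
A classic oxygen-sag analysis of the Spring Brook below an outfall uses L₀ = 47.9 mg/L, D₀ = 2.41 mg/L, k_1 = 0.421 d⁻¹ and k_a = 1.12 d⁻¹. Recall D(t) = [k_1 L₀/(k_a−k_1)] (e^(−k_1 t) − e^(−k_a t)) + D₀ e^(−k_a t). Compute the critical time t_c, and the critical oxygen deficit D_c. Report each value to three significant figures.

t_c = [1/(k_a−k_1)] ln[(k_a/k_1)(1 − D₀(k_a−k_1)/(k_1 L₀))]
= [1/(1.12−0.421)] ln[(1.12/0.421)(1 − 2.41×0.6990/(0.421×47.9))]
= (1/0.6990) ln[2.660 × 0.9165] = 1.431 × ln(2.438) = 1.431 × 0.8912 = 1.275 d.
D_c = (k_1/k_a) L₀ e^(−k_1 t_c) = (0.421/1.12) × 47.9 × e^(−0.421×1.275) = 0.3759 × 47.9 × 0.5846 = 10.53 mg/L.

t_c ≈ 1.27 d; D_c ≈ 10.5 mg/L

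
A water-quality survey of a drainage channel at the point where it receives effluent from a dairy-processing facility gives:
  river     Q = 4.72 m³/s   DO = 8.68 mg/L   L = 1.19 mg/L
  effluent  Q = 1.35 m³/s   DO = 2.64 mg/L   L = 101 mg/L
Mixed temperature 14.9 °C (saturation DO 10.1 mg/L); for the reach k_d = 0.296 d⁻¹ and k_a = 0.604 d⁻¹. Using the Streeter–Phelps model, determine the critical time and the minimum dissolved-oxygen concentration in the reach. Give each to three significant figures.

Mixed DO = (4.72×8.68 + 1.35×2.64)/(4.72+1.35) = 44.53/6.070 = 7.337 mg/L.
Mixed L₀ = (4.72×1.19 + 1.35×101)/(6.070) = 142.0/6.070 = 23.39 mg/L.
Initial deficit D₀ = C_s − DO₀ = 10.1 − 7.337 = 2.763 mg/L.
t_c = (1/0.3080) ln[(0.604/0.296)(1 − 2.763×0.3080/(0.296×23.39))] = 3.247 × ln(1.790) = 1.890 d.
D_c = (0.296/0.604) × 23.39 × e^(−0.296×1.890) = 0.4901 × 23.39 × 0.5716 = 6.551 mg/L.
Minimum DO = 10.1 − 6.551 = 3.549 mg/L.

t_c ≈ 1.89 d; minimum DO ≈ 3.55 mg/L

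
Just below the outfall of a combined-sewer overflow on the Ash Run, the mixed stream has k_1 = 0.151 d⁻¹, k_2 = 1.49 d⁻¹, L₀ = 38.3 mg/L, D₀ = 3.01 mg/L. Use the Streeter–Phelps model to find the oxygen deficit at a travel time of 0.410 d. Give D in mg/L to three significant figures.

k_1 L₀/(k_2−k_1) = 0.151×38.3/(1.49−0.151) = 5.783/1.339 = 4.319 mg/L.
e^(−k_1 t) = e^(−0.151×0.4100) = 0.9400; e^(−k_2 t) = e^(−1.49×0.4100) = 0.5429.
D = 4.319 × (0.9400 − 0.5429) + 3.01 × 0.5429 = 1.715 + 1.634 = 3.349 mg/L.

D ≈ 3.35 mg/L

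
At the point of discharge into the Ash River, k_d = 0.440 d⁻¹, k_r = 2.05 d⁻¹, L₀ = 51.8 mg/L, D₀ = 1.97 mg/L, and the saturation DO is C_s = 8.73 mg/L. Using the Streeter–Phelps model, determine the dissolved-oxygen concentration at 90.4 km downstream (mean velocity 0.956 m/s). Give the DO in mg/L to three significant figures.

Travel time t = x/v = 90.4 km / (0.956 m/s) = 90400 m / 0.956 m/s = 94560 s = 1.094 d.
k_d L₀/(k_r−k_d) = 0.440×51.8/(2.05−0.440) = 22.79/1.610 = 14.16 mg/L.
e^(−k_d t) = e^(−0.440×1.094) = 0.6178; e^(−k_r t) = e^(−2.05×1.094) = 0.1061.
D = 14.16 × (0.6178 − 0.1061) + 1.97 × 0.1061 = 7.245 + 0.2090 = 7.454 mg/L.
DO = C_s − D = 8.73 − 7.454 = 1.276 mg/L.

DO ≈ 1.28 mg/L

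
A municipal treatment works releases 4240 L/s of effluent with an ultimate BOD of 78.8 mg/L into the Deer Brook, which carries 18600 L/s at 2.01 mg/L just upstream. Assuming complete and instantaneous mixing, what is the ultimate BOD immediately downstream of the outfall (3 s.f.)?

Flow-weighted mixing: C = (Q_r C_r + Q_w C_w)/(Q_r + Q_w)
= (18600×2.01 + 4240×78.8)/(18600 + 4240) = 371500/22840 = 16.27 mg/L.

16.3 mg/L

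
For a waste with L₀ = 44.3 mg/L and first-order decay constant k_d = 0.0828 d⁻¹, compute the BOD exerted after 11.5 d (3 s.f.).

y_t = L₀(1 − e^(−k_d t)) = 44.3 × (1 − e^(−0.0828×11.5))
= 44.3 × (1 − 0.3859) = 44.3 × 0.6141 = 27.21 mg/L.

y ≈ 27.2 mg/L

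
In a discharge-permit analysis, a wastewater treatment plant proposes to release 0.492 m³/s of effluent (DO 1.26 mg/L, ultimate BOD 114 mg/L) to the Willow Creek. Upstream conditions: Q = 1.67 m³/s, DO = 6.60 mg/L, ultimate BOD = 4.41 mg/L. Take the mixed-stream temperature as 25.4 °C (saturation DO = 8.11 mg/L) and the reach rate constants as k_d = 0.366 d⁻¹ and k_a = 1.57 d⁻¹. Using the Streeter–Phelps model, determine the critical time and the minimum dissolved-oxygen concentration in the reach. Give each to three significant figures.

t_c ≈ 0.907 d; minimum DO ≈ 3.20 mg/L

Mixed DO = (1.67×6.60 + 0.492×1.26)/(1.67+0.492) = 11.64/2.162 = 5.385 mg/L.
Mixed L₀ = (1.67×4.41 + 0.492×114)/(2.162) = 63.45/2.162 = 29.35 mg/L.
Initial deficit D₀ = C_s − DO₀ = 8.11 − 5.385 = 2.725 mg/L.
t_c = (1/1.204) ln[(1.57/0.366)(1 − 2.725×1.204/(0.366×29.35))] = 0.8306 × ln(2.979) = 0.9067 d.
D_c = (0.366/1.57) × 29.35 × e^(−0.366×0.9067) = 0.2331 × 29.35 × 0.7176 = 4.910 mg/L.
Minimum DO = 8.11 − 4.910 = 3.200 mg/L.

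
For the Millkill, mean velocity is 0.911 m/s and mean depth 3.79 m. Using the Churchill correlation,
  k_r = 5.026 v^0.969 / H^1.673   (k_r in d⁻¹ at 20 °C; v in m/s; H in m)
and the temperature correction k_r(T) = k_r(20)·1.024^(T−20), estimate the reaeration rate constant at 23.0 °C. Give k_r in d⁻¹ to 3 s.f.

k_r(20) = 5.026 × 0.911^0.969 / 3.79^1.673 = 5.026 × 0.9136 / 9.291 = 0.4942 d⁻¹.
k_r(23.0) = 0.4942 × 1.024^(23.0−20) = 0.4942 × 1.074 = 0.5307 d⁻¹.

k_r ≈ 0.531 d⁻¹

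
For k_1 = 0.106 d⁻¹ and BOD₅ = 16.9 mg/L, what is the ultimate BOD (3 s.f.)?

BOD₅ = L₀(1 − e^(−5k_1)) ⇒ L₀ = BOD₅ / (1 − e^(−5×0.106))
= 16.9 / (1 − 0.5886) = 16.9 / 0.4114 = 41.08 mg/L.

L₀ ≈ 41.1 mg/L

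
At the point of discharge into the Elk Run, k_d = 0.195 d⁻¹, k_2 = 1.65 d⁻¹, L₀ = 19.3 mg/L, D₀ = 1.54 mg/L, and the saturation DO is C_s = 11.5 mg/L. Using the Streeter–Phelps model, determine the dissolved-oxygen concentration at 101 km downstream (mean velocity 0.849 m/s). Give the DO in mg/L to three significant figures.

Travel time t = x/v = 101 km / (0.849 m/s) = 101000 m / 0.849 m/s = 119000 s = 1.377 d.
k_d L₀/(k_2−k_d) = 0.195×19.3/(1.65−0.195) = 3.764/1.455 = 2.587 mg/L.
e^(−k_d t) = e^(−0.195×1.377) = 0.7645; e^(−k_2 t) = e^(−1.65×1.377) = 0.1031.
D = 2.587 × (0.7645 − 0.1031) + 1.54 × 0.1031 = 1.711 + 0.1588 = 1.870 mg/L.
DO = C_s − D = 11.5 − 1.870 = 9.630 mg/L.

DO ≈ 9.63 mg/L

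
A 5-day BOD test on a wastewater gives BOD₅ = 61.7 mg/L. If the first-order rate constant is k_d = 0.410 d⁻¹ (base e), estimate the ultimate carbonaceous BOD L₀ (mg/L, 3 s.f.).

BOD₅ = L₀(1 − e^(−5k_d)) ⇒ L₀ = BOD₅ / (1 − e^(−5×0.410))
= 61.7 / (1 − 0.1287) = 61.7 / 0.8713 = 70.82 mg/L.

L₀ ≈ 70.8 mg/L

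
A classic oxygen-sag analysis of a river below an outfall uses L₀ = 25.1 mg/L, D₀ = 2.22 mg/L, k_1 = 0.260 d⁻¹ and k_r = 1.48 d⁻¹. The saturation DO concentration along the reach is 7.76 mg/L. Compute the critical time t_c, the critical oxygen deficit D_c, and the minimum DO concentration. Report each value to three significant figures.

t_c ≈ 0.986 d; D_c ≈ 3.41 mg/L; min DO ≈ 4.35 mg/L

With k_r/k_1 = 5.692 and 1 − D₀(k_r−k_1)/(k_1 L₀) = 0.5850,
t_c = ln(5.692 × 0.5850) / (1.48 − 0.260) = ln(3.330) / 1.220 = 1.203/1.220 = 0.9860 d.
D_c = (k_1/k_r) L₀ e^(−k_1 t_c) = (0.260/1.48) × 25.1 × e^(−0.260×0.9860) = 0.1757 × 25.1 × 0.7739 = 3.412 mg/L.
Minimum DO = C_s − D_c = 7.76 − 3.412 = 4.348 mg/L.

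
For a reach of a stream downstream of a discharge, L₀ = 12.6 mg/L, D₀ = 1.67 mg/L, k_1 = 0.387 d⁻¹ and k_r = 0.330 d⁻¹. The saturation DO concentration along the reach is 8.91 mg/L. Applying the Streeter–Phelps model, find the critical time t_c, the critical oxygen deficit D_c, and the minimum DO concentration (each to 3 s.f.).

With k_r/k_1 = 0.8527 and 1 − D₀(k_r−k_1)/(k_1 L₀) = 1.020,
t_c = ln(0.8527 × 1.020) / (0.330 − 0.387) = ln(0.8694) / -0.05700 = -0.1400/-0.05700 = 2.456 d.
D_c = (k_1/k_r) L₀ e^(−k_1 t_c) = (0.387/0.330) × 12.6 × e^(−0.387×2.456) = 1.173 × 12.6 × 0.3865 = 5.712 mg/L.
Minimum DO = C_s − D_c = 8.91 − 5.712 = 3.198 mg/L.

t_c ≈ 2.46 d; D_c ≈ 5.71 mg/L; min DO ≈ 3.20 mg/L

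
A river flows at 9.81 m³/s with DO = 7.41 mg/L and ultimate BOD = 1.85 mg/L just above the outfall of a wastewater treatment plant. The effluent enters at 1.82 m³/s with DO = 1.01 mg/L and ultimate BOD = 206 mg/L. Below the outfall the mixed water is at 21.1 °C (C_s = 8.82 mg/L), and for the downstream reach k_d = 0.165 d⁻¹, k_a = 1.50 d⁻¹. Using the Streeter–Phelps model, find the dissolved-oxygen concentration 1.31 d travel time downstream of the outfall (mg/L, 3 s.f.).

Mixed DO = (9.81×7.41 + 1.82×1.01)/(9.81+1.82) = 74.53/11.63 = 6.408 mg/L.
Mixed L₀ = (9.81×1.85 + 1.82×206)/(11.63) = 393.1/11.63 = 33.80 mg/L.
Initial deficit D₀ = C_s − DO₀ = 8.82 − 6.408 = 2.412 mg/L.
D(1.31) = [0.165×33.80/(1.50−0.165)](e^(−0.165×1.31) − e^(−1.50×1.31)) + 2.412 e^(−1.50×1.31)
= 4.177 × (0.8056 − 0.1402) + 2.412 × 0.1402 = 3.118 mg/L.
DO = 8.82 − 3.118 = 5.702 mg/L.

DO ≈ 5.70 mg/L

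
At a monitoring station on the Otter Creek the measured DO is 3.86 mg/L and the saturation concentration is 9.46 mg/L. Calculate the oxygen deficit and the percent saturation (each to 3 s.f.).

D = C_s − C = 9.46 − 3.86 = 5.60 mg/L.
% saturation = 3.86/9.46 × 100 = 40.8 %.

D ≈ 5.60 mg/L; 40.8 % saturation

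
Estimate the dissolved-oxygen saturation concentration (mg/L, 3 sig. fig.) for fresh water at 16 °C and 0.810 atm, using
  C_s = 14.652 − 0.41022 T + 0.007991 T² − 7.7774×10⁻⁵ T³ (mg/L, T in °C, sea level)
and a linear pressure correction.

C_s ≈ 7.95 mg/L

At sea level: C_s = 14.652 − 0.41022×16 + 0.007991×16² − 7.7774×10⁻⁵×16³ = 9.816 mg/L.
Pressure correction: C_s' = 9.816 × 0.810 = 7.951 mg/L.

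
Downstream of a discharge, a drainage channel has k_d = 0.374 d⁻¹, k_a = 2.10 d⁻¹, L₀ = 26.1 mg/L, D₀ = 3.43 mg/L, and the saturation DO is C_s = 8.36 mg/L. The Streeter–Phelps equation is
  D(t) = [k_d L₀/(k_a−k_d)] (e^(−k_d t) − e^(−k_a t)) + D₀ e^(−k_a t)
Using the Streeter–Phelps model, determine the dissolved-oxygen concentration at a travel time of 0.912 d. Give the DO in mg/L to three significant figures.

DO ≈ 4.67 mg/L

k_d L₀/(k_a−k_d) = 0.374×26.1/(2.10−0.374) = 9.761/1.726 = 5.656 mg/L.
e^(−k_d t) = e^(−0.374×0.9120) = 0.7110; e^(−k_a t) = e^(−2.10×0.9120) = 0.1473.
D = 5.656 × (0.7110 − 0.1473) + 3.43 × 0.1473 = 3.188 + 0.5053 = 3.693 mg/L.
DO = C_s − D = 8.36 − 3.693 = 4.667 mg/L.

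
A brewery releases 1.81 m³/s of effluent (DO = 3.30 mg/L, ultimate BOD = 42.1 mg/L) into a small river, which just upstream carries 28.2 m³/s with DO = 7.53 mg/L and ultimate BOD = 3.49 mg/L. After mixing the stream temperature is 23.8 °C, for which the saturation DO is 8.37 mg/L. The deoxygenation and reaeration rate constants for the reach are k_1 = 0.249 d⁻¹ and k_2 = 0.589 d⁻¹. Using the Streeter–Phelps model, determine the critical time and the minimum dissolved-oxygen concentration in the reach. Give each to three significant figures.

t_c ≈ 1.66 d; minimum DO ≈ 6.74 mg/L

Mixed DO = (28.2×7.53 + 1.81×3.30)/(28.2+1.81) = 218.3/30.01 = 7.275 mg/L.
Mixed L₀ = (28.2×3.49 + 1.81×42.1)/(30.01) = 174.6/30.01 = 5.819 mg/L.
Initial deficit D₀ = C_s − DO₀ = 8.37 − 7.275 = 1.095 mg/L.
t_c = (1/0.3400) ln[(0.589/0.249)(1 − 1.095×0.3400/(0.249×5.819))] = 2.941 × ln(1.758) = 1.659 d.
D_c = (0.249/0.589) × 5.819 × e^(−0.249×1.659) = 0.4228 × 5.819 × 0.6617 = 1.628 mg/L.
Minimum DO = 8.37 − 1.628 = 6.742 mg/L.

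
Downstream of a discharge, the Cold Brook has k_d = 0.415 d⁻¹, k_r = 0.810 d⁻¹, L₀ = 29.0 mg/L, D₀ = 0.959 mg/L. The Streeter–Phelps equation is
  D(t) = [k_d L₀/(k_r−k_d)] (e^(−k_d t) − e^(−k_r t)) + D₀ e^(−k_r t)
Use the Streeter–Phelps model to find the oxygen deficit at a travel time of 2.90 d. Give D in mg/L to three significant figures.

k_d L₀/(k_r−k_d) = 0.415×29.0/(0.810−0.415) = 12.04/0.3950 = 30.47 mg/L.
e^(−k_d t) = e^(−0.415×2.900) = 0.3001; e^(−k_r t) = e^(−0.810×2.900) = 0.09546.
D = 30.47 × (0.3001 − 0.09546) + 0.959 × 0.09546 = 6.236 + 0.09155 = 6.328 mg/L.

D ≈ 6.33 mg/L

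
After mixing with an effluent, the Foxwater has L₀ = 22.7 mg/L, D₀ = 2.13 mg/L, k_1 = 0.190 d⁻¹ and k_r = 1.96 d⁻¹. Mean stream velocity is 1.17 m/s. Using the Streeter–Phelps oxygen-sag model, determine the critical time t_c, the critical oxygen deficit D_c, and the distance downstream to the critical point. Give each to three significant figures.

With k_r/k_1 = 10.32 and 1 − D₀(k_r−k_1)/(k_1 L₀) = 0.1259,
t_c = ln(10.32 × 0.1259) / (1.96 − 0.190) = ln(1.299) / 1.770 = 0.2612/1.770 = 0.1476 d.
L(t_c) = L₀ e^(−k_1 t_c) = 22.7 × 0.9723 = 22.07 mg/L, and at the critical point k_r D_c = k_1 L, so D_c = (0.190/1.96) × 22.07 = 2.140 mg/L.
x_c = v t_c = 1.17 m/s × 0.1476 d × 86400 s/d = 14920 m ≈ 14.9 km.

t_c ≈ 0.148 d; D_c ≈ 2.14 mg/L; x_c ≈ 14.9 km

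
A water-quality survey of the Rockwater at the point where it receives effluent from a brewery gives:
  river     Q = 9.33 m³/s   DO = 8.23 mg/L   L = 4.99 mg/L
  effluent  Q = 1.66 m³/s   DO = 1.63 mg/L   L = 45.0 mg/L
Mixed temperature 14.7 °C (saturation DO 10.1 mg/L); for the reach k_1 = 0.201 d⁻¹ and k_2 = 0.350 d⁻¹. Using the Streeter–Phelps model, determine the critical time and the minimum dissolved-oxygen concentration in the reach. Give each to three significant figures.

Mixed DO = (9.33×8.23 + 1.66×1.63)/(9.33+1.66) = 79.49/10.99 = 7.233 mg/L.
Mixed L₀ = (9.33×4.99 + 1.66×45.0)/(10.99) = 121.3/10.99 = 11.03 mg/L.
Initial deficit D₀ = C_s − DO₀ = 10.1 − 7.233 = 2.867 mg/L.
t_c = (1/0.1490) ln[(0.350/0.201)(1 − 2.867×0.1490/(0.201×11.03))] = 6.711 × ln(1.406) = 2.286 d.
D_c = (0.201/0.350) × 11.03 × e^(−0.201×2.286) = 0.5743 × 11.03 × 0.6316 = 4.002 mg/L.
Minimum DO = 10.1 − 4.002 = 6.098 mg/L.

t_c ≈ 2.29 d; minimum DO ≈ 6.10 mg/L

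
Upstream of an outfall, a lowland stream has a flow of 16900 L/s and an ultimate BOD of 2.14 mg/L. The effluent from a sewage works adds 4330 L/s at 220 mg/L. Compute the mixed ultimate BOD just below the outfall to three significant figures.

Flow-weighted mixing: C = (Q_r C_r + Q_w C_w)/(Q_r + Q_w)
= (16900×2.14 + 4330×220)/(16900 + 4330) = 988800/21230 = 46.57 mg/L.

46.6 mg/L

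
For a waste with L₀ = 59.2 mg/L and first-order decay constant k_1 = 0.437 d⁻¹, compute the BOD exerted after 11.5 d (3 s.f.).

y ≈ 58.8 mg/L

y_t = L₀(1 − e^(−k_1 t)) = 59.2 × (1 − e^(−0.437×11.5))
= 59.2 × (1 − 0.006568) = 59.2 × 0.9934 = 58.81 mg/L.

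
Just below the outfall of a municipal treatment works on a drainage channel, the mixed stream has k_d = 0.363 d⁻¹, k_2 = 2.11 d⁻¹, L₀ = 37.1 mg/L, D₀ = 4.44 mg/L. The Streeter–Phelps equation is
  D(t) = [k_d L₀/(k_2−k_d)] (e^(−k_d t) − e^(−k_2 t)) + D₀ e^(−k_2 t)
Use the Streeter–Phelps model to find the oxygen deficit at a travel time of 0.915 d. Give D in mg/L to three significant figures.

k_d L₀/(k_2−k_d) = 0.363×37.1/(2.11−0.363) = 13.47/1.747 = 7.709 mg/L.
e^(−k_d t) = e^(−0.363×0.9150) = 0.7174; e^(−k_2 t) = e^(−2.11×0.9150) = 0.1451.
D = 7.709 × (0.7174 − 0.1451) + 4.44 × 0.1451 = 4.412 + 0.6440 = 5.056 mg/L.

D ≈ 5.06 mg/L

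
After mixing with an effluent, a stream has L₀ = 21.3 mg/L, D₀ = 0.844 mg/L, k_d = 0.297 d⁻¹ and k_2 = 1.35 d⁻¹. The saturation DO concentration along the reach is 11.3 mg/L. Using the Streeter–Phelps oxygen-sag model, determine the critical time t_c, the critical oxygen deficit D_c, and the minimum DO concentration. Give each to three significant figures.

t_c = [1/(k_2−k_d)] ln[(k_2/k_d)(1 − D₀(k_2−k_d)/(k_d L₀))]
= [1/(1.35−0.297)] ln[(1.35/0.297)(1 − 0.844×1.053/(0.297×21.3))]
= (1/1.053) ln[4.545 × 0.8595] = 0.9497 × ln(3.907) = 0.9497 × 1.363 = 1.294 d.
D_c = (k_d/k_2) L₀ e^(−k_d t_c) = (0.297/1.35) × 21.3 × e^(−0.297×1.294) = 0.2200 × 21.3 × 0.6809 = 3.191 mg/L.
Minimum DO = C_s − D_c = 11.3 − 3.191 = 8.109 mg/L.

t_c ≈ 1.29 d; D_c ≈ 3.19 mg/L; min DO ≈ 8.11 mg/L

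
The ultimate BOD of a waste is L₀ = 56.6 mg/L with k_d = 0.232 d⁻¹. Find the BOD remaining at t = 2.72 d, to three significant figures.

L_t = L₀ e^(−k_d t) = 56.6 × e^(−0.232×2.72) = 56.6 × 0.5320 = 30.11 mg/L.

L ≈ 30.1 mg/L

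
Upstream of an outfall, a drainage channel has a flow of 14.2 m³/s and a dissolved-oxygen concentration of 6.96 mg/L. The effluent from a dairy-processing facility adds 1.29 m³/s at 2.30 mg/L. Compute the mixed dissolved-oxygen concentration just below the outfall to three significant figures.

6.57 mg/L

Flow-weighted mixing: C = (Q_r C_r + Q_w C_w)/(Q_r + Q_w)
= (14.2×6.96 + 1.29×2.30)/(14.2 + 1.29) = 101.8/15.49 = 6.572 mg/L.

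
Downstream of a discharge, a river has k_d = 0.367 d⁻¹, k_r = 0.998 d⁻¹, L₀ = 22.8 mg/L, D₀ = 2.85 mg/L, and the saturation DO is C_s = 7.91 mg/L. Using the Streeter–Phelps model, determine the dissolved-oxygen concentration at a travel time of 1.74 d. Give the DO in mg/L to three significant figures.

k_d L₀/(k_r−k_d) = 0.367×22.8/(0.998−0.367) = 8.368/0.6310 = 13.26 mg/L.
e^(−k_d t) = e^(−0.367×1.740) = 0.5280; e^(−k_r t) = e^(−0.998×1.740) = 0.1761.
D = 13.26 × (0.5280 − 0.1761) + 2.85 × 0.1761 = 4.667 + 0.5020 = 5.169 mg/L.
DO = C_s − D = 7.91 − 5.169 = 2.741 mg/L.

DO ≈ 2.74 mg/L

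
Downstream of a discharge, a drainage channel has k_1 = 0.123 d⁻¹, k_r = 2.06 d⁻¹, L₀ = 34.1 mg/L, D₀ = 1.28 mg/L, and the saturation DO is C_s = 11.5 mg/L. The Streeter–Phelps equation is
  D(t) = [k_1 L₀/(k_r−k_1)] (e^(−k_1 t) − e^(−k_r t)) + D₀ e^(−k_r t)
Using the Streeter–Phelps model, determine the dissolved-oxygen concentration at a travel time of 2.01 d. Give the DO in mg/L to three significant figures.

k_1 L₀/(k_r−k_1) = 0.123×34.1/(2.06−0.123) = 4.194/1.937 = 2.165 mg/L.
e^(−k_1 t) = e^(−0.123×2.010) = 0.7810; e^(−k_r t) = e^(−2.06×2.010) = 0.01591.
D = 2.165 × (0.7810 − 0.01591) + 1.28 × 0.01591 = 1.657 + 0.02037 = 1.677 mg/L.
DO = C_s − D = 11.5 − 1.677 = 9.823 mg/L.

DO ≈ 9.82 mg/L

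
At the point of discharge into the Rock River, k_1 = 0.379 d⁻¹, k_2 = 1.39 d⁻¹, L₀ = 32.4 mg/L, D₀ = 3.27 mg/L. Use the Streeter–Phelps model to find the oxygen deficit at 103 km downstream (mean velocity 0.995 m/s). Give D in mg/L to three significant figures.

Travel time t = x/v = 103 km / (0.995 m/s) = 103000 m / 0.995 m/s = 103500 s = 1.198 d.
k_1 L₀/(k_2−k_1) = 0.379×32.4/(1.39−0.379) = 12.28/1.011 = 12.15 mg/L.
e^(−k_1 t) = e^(−0.379×1.198) = 0.6350; e^(−k_2 t) = e^(−1.39×1.198) = 0.1891.
D = 12.15 × (0.6350 − 0.1891) + 3.27 × 0.1891 = 5.416 + 0.6184 = 6.034 mg/L.

D ≈ 6.03 mg/L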